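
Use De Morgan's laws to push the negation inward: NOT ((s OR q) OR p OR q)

NOT (s OR q) AND NOT p AND NOT q
De Morgan's: NOT(OR of terms) = AND of negations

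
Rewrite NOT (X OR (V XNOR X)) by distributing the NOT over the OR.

NOT X AND NOT (V XNOR X)
De Morgan's: NOT(OR of terms) = AND of negations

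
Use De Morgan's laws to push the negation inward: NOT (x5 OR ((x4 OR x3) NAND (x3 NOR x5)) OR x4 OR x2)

NOT x5 AND NOT ((x4 OR x3) NAND (x3 NOR x5)) AND NOT x4 AND NOT x2
De Morgan's: NOT(OR of terms) = AND of negations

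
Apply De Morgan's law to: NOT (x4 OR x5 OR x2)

NOT x4 AND NOT x5 AND NOT x2
De Morgan's: NOT(OR of terms) = AND of negations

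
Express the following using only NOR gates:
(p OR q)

((p NOR q) NOR (p NOR q))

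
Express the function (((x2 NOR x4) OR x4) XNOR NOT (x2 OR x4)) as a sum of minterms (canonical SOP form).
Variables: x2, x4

Σm(0, 2) = (NOT x2 AND NOT x4) OR (x2 AND NOT x4)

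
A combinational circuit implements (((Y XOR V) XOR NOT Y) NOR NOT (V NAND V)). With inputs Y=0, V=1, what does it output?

Substituting: (((0 XOR 1) XOR NOT 0) NOR NOT (1 NAND 1))
= 0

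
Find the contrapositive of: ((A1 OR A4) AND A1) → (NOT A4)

Contrapositive: A4 → NOT ((A1 OR A4) AND A1)
Note: A statement and its contrapositive are logically equivalent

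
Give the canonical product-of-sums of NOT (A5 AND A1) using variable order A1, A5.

ΠM(3) = (NOT A1 OR NOT A5)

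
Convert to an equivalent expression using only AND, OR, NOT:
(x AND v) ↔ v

((x AND v) AND v) OR (NOT (x AND v) AND NOT v)
(Biconditional = both true or both false)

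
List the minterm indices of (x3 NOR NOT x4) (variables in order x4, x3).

Σm(2) = (x4 AND NOT x3)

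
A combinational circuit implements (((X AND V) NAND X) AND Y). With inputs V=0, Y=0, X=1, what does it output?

Substituting: (((1 AND 0) NAND 1) AND 0)
= 0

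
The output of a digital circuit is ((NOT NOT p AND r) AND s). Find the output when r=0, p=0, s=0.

Substituting: ((NOT NOT 0 AND 0) AND 0)
= 0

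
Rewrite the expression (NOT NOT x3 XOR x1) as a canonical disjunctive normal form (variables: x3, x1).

(NOT x3 AND x1) OR (x3 AND NOT x1)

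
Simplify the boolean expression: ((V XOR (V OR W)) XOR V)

By XOR self-cancellation ((E XOR v) XOR v = E):
= (V OR W)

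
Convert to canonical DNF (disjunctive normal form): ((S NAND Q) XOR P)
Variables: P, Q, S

(NOT P AND NOT Q AND NOT S) OR (NOT P AND NOT Q AND S) OR (NOT P AND Q AND NOT S) OR (P AND Q AND S)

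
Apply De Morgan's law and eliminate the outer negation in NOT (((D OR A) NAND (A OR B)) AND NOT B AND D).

NOT ((D OR A) NAND (A OR B)) OR B OR NOT D
De Morgan's: NOT(AND of terms) = OR of negations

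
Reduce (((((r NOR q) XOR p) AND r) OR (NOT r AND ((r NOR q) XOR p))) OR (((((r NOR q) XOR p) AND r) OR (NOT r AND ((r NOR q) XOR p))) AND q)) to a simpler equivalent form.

By absorption (E OR (E AND v) = E) then distribution ((E AND v) OR (E AND NOT v) = E):
= ((r NOR q) XOR p)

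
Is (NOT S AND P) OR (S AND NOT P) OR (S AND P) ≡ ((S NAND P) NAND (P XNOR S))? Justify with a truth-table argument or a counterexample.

Yes, they are equivalent — the two output columns agree on all 4 assignments:
S | P | Expression 1 | Expression 2
-----------------------------------
0 | 0 | 0 | 0
0 | 1 | 1 | 1
1 | 0 | 1 | 1
1 | 1 | 1 | 1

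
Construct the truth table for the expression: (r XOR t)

t | r | Output
--------------
0 | 0 | 0
0 | 1 | 1
1 | 0 | 1
1 | 1 | 0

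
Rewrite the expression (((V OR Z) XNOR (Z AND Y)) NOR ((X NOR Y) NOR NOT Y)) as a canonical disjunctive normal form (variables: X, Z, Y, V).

(NOT X AND NOT Z AND NOT Y AND V) OR (NOT X AND Z AND NOT Y AND NOT V) OR (NOT X AND Z AND NOT Y AND V) OR (X AND NOT Z AND NOT Y AND V) OR (X AND Z AND NOT Y AND NOT V) OR (X AND Z AND NOT Y AND V)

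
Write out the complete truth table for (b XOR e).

e | b | Output
--------------
0 | 0 | 0
0 | 1 | 1
1 | 0 | 1
1 | 1 | 0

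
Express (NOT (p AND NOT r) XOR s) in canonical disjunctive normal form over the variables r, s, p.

(NOT r AND NOT s AND NOT p) OR (NOT r AND s AND p) OR (r AND NOT s AND NOT p) OR (r AND NOT s AND p)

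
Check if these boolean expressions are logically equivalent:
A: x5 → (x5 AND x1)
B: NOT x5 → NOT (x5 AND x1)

No, Inverse is not equivalent to original (counterexample: x5=1, x1=0)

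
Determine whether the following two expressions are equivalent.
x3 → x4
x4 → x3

No, Converse is not equivalent to original (counterexample: x3=0, x4=1)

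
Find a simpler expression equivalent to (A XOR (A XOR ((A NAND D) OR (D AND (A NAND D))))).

By XOR self-cancellation ((E XOR v) XOR v = E) then absorption (E OR (E AND v) = E):
= (A NAND D)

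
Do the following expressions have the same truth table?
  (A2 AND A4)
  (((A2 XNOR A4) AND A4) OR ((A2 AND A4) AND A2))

Yes, they are equivalent — the two output columns agree on all 4 assignments:
A2 | A4 | Expression 1 | Expression 2
-------------------------------------
0 | 0 | 0 | 0
0 | 1 | 0 | 0
1 | 0 | 0 | 0
1 | 1 | 1 | 1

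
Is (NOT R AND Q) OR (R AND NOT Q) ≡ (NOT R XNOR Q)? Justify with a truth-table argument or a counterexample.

Yes, they are equivalent — the two output columns agree on all 4 assignments:
R | Q | Expression 1 | Expression 2
-----------------------------------
0 | 0 | 0 | 0
0 | 1 | 1 | 1
1 | 0 | 1 | 1
1 | 1 | 0 | 0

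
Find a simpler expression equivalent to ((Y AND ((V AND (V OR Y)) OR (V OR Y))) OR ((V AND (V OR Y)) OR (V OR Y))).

By absorption (E OR (E AND v) = E) then absorption (E OR (E AND v) = E):
= (V OR Y)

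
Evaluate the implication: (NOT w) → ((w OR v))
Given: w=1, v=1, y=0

Antecedent (NOT w) = 0; consequent ((w OR v)) = 1.
0 → 1 = 1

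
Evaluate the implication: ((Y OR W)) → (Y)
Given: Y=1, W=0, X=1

Antecedent ((Y OR W)) = 1; consequent (Y) = 1.
1 → 1 = 1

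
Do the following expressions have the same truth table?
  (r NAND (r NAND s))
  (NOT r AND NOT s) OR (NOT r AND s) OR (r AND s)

Yes, they are equivalent — the two output columns agree on all 4 assignments:
r | s | Expression 1 | Expression 2
-----------------------------------
0 | 0 | 1 | 1
0 | 1 | 1 | 1
1 | 0 | 0 | 0
1 | 1 | 1 | 1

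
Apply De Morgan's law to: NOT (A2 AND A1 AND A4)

NOT A2 OR NOT A1 OR NOT A4
De Morgan's: NOT(AND of terms) = OR of negations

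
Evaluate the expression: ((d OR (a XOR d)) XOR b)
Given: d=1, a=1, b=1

Substituting: ((1 OR (1 XOR 1)) XOR 1)
= 0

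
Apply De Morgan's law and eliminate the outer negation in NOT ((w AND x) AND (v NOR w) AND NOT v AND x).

NOT (w AND x) OR NOT (v NOR w) OR v OR NOT x
De Morgan's: NOT(AND of terms) = OR of negations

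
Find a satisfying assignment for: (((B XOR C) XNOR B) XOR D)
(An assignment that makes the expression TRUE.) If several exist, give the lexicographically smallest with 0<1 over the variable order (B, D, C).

B=0, D=0, C=0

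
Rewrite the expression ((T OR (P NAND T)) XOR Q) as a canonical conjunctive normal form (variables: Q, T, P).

(NOT Q OR T OR P) AND (NOT Q OR T OR NOT P) AND (NOT Q OR NOT T OR P) AND (NOT Q OR NOT T OR NOT P)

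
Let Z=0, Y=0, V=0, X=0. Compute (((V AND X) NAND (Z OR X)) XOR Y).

Substituting: (((0 AND 0) NAND (0 OR 0)) XOR 0)
= 1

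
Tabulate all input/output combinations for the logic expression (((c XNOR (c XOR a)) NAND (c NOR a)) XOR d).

a | d | c | Output
------------------
0 | 0 | 0 | 0
0 | 0 | 1 | 1
0 | 1 | 0 | 1
0 | 1 | 1 | 0
1 | 0 | 0 | 1
1 | 0 | 1 | 1
1 | 1 | 0 | 0
1 | 1 | 1 | 0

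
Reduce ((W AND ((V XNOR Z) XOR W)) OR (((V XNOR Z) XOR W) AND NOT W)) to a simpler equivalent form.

By distribution ((E AND v) OR (E AND NOT v) = E):
= ((V XNOR Z) XOR W)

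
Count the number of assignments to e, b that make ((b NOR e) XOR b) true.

Satisfying assignments: (0,0), (0,1), (1,1)
Count: 3 out of 4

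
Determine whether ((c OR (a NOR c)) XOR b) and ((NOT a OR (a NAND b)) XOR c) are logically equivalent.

No. Counterexample: with c=0, a=0, b=1, Expression 1 = 0 but Expression 2 = 1.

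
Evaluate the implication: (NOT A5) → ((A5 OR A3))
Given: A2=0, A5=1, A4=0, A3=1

Antecedent (NOT A5) = 0; consequent ((A5 OR A3)) = 1.
0 → 1 = 1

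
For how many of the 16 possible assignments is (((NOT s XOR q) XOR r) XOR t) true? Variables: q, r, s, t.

Satisfying assignments: (0,0,0,0), (0,0,1,1), (0,1,0,1), (0,1,1,0), (1,0,0,1), (1,0,1,0), (1,1,0,0), (1,1,1,1)
Count: 8 out of 16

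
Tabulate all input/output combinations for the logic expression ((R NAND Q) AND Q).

R | Q | Output
--------------
0 | 0 | 0
0 | 1 | 1
1 | 0 | 0
1 | 1 | 0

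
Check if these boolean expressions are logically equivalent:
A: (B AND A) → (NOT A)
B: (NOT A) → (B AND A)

No, Converse is not equivalent to original (counterexample: B=0, A=0)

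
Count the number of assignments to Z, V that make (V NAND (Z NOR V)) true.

Satisfying assignments: (0,0), (0,1), (1,0), (1,1)
Count: 4 out of 4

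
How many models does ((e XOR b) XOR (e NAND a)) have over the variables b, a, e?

Satisfying assignments: (0,0,0), (0,1,0), (0,1,1), (1,0,1)
Count: 4 out of 8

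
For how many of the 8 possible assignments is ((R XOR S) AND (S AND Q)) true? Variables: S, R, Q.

Satisfying assignments: (1,0,1)
Count: 1 out of 8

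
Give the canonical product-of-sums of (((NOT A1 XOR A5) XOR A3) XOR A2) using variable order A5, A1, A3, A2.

ΠM(1, 2, 4, 7, 8, 11, 13, 14) = (A5 OR A1 OR A3 OR NOT A2) AND (A5 OR A1 OR NOT A3 OR A2) AND (A5 OR NOT A1 OR A3 OR A2) AND (A5 OR NOT A1 OR NOT A3 OR NOT A2) AND (NOT A5 OR A1 OR A3 OR A2) AND (NOT A5 OR A1 OR NOT A3 OR NOT A2) AND (NOT A5 OR NOT A1 OR A3 OR NOT A2) AND (NOT A5 OR NOT A1 OR NOT A3 OR A2)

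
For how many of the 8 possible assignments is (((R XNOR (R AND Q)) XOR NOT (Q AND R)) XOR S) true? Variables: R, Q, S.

Satisfying assignments: (0,0,1), (0,1,1), (1,0,0), (1,1,0)
Count: 4 out of 8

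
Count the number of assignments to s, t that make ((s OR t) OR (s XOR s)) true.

Satisfying assignments: (0,1), (1,0), (1,1)
Count: 3 out of 4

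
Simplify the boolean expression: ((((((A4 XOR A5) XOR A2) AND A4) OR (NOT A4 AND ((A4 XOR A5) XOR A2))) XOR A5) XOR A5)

By XOR self-cancellation ((E XOR v) XOR v = E) then distribution ((E AND v) OR (E AND NOT v) = E):
= ((A4 XOR A5) XOR A2)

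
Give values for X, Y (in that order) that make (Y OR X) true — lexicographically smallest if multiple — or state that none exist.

X=0, Y=1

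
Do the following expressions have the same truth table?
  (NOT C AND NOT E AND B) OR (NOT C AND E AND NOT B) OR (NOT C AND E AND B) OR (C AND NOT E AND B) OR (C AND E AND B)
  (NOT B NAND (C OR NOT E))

Yes, they are equivalent — the two output columns agree on all 8 assignments:
C | E | B | Expression 1 | Expression 2
---------------------------------------
0 | 0 | 0 | 0 | 0
0 | 0 | 1 | 1 | 1
0 | 1 | 0 | 1 | 1
0 | 1 | 1 | 1 | 1
1 | 0 | 0 | 0 | 0
1 | 0 | 1 | 1 | 1
1 | 1 | 0 | 0 | 0
1 | 1 | 1 | 1 | 1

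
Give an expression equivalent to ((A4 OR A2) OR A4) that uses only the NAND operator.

((((A4 NAND A4) NAND (A2 NAND A2)) NAND ((A4 NAND A4) NAND (A2 NAND A2))) NAND (A4 NAND A4))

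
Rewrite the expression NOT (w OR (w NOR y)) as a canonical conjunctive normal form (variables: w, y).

(w OR y) AND (NOT w OR y) AND (NOT w OR NOT y)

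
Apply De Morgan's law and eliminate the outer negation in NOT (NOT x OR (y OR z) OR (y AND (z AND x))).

x AND NOT (y OR z) AND NOT (y AND (z AND x))
De Morgan's: NOT(OR of terms) = AND of negations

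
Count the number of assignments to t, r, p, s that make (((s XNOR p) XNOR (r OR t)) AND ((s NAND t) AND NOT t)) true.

Satisfying assignments: (0,0,0,1), (0,0,1,0), (0,1,0,0), (0,1,1,1)
Count: 4 out of 16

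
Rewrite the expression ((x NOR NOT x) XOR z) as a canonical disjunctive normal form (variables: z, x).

(z AND NOT x) OR (z AND x)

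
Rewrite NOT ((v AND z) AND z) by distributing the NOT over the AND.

NOT (v AND z) OR NOT z
De Morgan's: NOT(AND of terms) = OR of negations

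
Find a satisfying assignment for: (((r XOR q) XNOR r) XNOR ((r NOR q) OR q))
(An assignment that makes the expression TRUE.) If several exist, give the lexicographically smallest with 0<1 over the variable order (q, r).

q=0, r=0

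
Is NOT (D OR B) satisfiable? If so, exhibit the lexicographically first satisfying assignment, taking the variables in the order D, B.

D=0, B=0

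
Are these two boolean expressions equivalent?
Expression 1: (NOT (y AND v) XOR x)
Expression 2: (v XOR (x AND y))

No. Counterexample: with x=0, v=0, y=0, Expression 1 = 1 but Expression 2 = 0.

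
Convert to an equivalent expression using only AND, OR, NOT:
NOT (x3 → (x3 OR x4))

x3 AND NOT (x3 OR x4)
(Negated implication: NOT(A → B) = A AND NOT B)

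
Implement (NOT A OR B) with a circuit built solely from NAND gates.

(((A NAND A) NAND (A NAND A)) NAND (B NAND B))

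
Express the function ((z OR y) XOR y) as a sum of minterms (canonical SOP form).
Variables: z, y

Σm(2) = (z AND NOT y)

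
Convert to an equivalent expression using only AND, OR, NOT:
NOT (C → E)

C AND NOT E
(Negated implication: NOT(A → B) = A AND NOT B)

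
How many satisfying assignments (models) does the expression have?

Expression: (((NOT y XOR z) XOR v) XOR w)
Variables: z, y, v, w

Satisfying assignments: (0,0,0,0), (0,0,1,1), (0,1,0,1), (0,1,1,0), (1,0,0,1), (1,0,1,0), (1,1,0,0), (1,1,1,1)
Count: 8 out of 16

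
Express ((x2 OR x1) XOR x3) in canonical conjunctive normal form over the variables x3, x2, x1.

(x3 OR x2 OR x1) AND (NOT x3 OR x2 OR NOT x1) AND (NOT x3 OR NOT x2 OR x1) AND (NOT x3 OR NOT x2 OR NOT x1)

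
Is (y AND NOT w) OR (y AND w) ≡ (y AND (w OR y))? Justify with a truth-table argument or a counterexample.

Yes, they are equivalent — the two output columns agree on all 4 assignments:
y | w | Expression 1 | Expression 2
-----------------------------------
0 | 0 | 0 | 0
0 | 1 | 0 | 0
1 | 0 | 1 | 1
1 | 1 | 1 | 1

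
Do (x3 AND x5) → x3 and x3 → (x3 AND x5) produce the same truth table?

No, Converse is not equivalent to original (counterexample: x3=1, x5=0)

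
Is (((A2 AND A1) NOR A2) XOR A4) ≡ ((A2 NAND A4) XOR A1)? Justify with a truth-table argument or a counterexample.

No. Counterexample: with A1=0, A2=0, A4=1, Expression 1 = 0 but Expression 2 = 1.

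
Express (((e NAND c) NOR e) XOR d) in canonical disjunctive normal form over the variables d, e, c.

(d AND NOT e AND NOT c) OR (d AND NOT e AND c) OR (d AND e AND NOT c) OR (d AND e AND c)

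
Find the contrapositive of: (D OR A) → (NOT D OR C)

Contrapositive: NOT (NOT D OR C) → NOT (D OR A)
Note: A statement and its contrapositive are logically equivalent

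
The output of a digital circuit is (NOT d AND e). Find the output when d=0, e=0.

Substituting: (NOT 0 AND 0)
= 0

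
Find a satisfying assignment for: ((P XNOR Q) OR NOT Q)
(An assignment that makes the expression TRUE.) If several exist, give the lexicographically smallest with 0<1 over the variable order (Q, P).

Q=0, P=0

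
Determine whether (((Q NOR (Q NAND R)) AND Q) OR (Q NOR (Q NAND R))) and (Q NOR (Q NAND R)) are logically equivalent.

Yes, they are equivalent — the two output columns agree on all 4 assignments:
R | Q | Expression 1 | Expression 2
-----------------------------------
0 | 0 | 0 | 0
0 | 1 | 0 | 0
1 | 0 | 0 | 0
1 | 1 | 0 | 0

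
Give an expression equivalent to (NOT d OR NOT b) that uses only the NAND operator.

(((d NAND d) NAND (d NAND d)) NAND ((b NAND b) NAND (b NAND b)))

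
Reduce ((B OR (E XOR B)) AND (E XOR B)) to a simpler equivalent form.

By absorption (E AND (E OR v) = E):
= (E XOR B)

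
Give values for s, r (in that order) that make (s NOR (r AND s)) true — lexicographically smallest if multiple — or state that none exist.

s=0, r=0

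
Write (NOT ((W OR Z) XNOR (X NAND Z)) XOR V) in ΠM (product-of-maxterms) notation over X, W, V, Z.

ΠM(1, 2, 4, 5, 10, 11, 12, 15) = (X OR W OR V OR NOT Z) AND (X OR W OR NOT V OR Z) AND (X OR NOT W OR V OR Z) AND (X OR NOT W OR V OR NOT Z) AND (NOT X OR W OR NOT V OR Z) AND (NOT X OR W OR NOT V OR NOT Z) AND (NOT X OR NOT W OR V OR Z) AND (NOT X OR NOT W OR NOT V OR NOT Z)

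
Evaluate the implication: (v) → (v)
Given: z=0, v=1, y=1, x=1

Antecedent (v) = 1; consequent (v) = 1.
1 → 1 = 1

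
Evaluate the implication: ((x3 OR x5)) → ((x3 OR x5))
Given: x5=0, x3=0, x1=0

Antecedent ((x3 OR x5)) = 0; consequent ((x3 OR x5)) = 0.
0 → 0 = 1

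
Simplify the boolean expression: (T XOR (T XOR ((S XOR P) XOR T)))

By XOR self-cancellation ((E XOR v) XOR v = E):
= ((S XOR P) XOR T)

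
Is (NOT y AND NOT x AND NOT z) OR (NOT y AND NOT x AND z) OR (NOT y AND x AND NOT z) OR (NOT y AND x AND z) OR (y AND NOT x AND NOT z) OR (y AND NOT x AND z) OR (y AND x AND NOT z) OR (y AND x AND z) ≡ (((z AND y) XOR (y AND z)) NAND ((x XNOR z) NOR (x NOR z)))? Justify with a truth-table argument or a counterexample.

Yes, they are equivalent — the two output columns agree on all 8 assignments:
y | x | z | Expression 1 | Expression 2
---------------------------------------
0 | 0 | 0 | 1 | 1
0 | 0 | 1 | 1 | 1
0 | 1 | 0 | 1 | 1
0 | 1 | 1 | 1 | 1
1 | 0 | 0 | 1 | 1
1 | 0 | 1 | 1 | 1
1 | 1 | 0 | 1 | 1
1 | 1 | 1 | 1 | 1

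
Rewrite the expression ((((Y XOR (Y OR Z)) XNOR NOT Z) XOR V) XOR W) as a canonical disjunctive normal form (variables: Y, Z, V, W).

(NOT Y AND NOT Z AND NOT V AND W) OR (NOT Y AND NOT Z AND V AND NOT W) OR (NOT Y AND Z AND NOT V AND W) OR (NOT Y AND Z AND V AND NOT W) OR (Y AND NOT Z AND NOT V AND W) OR (Y AND NOT Z AND V AND NOT W) OR (Y AND Z AND NOT V AND NOT W) OR (Y AND Z AND V AND W)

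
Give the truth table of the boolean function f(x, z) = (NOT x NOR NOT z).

x | z | Output
--------------
0 | 0 | 0
0 | 1 | 0
1 | 0 | 0
1 | 1 | 1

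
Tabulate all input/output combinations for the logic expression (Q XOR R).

Q | R | Output
--------------
0 | 0 | 0
0 | 1 | 1
1 | 0 | 1
1 | 1 | 0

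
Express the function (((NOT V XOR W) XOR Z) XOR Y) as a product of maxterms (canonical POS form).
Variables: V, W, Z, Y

ΠM(1, 2, 4, 7, 8, 11, 13, 14) = (V OR W OR Z OR NOT Y) AND (V OR W OR NOT Z OR Y) AND (V OR NOT W OR Z OR Y) AND (V OR NOT W OR NOT Z OR NOT Y) AND (NOT V OR W OR Z OR Y) AND (NOT V OR W OR NOT Z OR NOT Y) AND (NOT V OR NOT W OR Z OR NOT Y) AND (NOT V OR NOT W OR NOT Z OR Y)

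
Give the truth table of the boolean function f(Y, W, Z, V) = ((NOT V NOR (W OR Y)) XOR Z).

Y | W | Z | V | Output
----------------------
0 | 0 | 0 | 0 | 0
0 | 0 | 0 | 1 | 1
0 | 0 | 1 | 0 | 1
0 | 0 | 1 | 1 | 0
0 | 1 | 0 | 0 | 0
0 | 1 | 0 | 1 | 0
0 | 1 | 1 | 0 | 1
0 | 1 | 1 | 1 | 1
1 | 0 | 0 | 0 | 0
1 | 0 | 0 | 1 | 0
1 | 0 | 1 | 0 | 1
1 | 0 | 1 | 1 | 1
1 | 1 | 0 | 0 | 0
1 | 1 | 0 | 1 | 0
1 | 1 | 1 | 0 | 1
1 | 1 | 1 | 1 | 1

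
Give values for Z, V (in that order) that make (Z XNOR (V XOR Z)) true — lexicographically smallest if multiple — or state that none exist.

Z=0, V=0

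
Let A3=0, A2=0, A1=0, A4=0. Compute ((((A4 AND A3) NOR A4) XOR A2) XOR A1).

Substituting: ((((0 AND 0) NOR 0) XOR 0) XOR 0)
= 1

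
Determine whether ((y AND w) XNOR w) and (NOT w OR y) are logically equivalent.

Yes, they are equivalent — the two output columns agree on all 4 assignments:
w | y | Expression 1 | Expression 2
-----------------------------------
0 | 0 | 1 | 1
0 | 1 | 1 | 1
1 | 0 | 0 | 0
1 | 1 | 1 | 1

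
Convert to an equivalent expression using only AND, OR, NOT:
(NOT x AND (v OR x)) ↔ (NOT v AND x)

((NOT x AND (v OR x)) AND (NOT v AND x)) OR (NOT (NOT x AND (v OR x)) AND NOT (NOT v AND x))
(Biconditional = both true or both false)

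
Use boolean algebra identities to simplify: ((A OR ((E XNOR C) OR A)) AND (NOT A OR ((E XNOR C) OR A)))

By distribution ((E OR v) AND (E OR NOT v) = E):
= ((E XNOR C) OR A)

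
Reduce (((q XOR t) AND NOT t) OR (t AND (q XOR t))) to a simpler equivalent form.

By distribution ((E AND v) OR (E AND NOT v) = E):
= (q XOR t)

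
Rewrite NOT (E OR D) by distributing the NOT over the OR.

NOT E AND NOT D
De Morgan's: NOT(OR of terms) = AND of negations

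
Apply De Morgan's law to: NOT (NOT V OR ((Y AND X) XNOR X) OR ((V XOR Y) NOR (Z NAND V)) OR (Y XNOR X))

V AND NOT ((Y AND X) XNOR X) AND NOT ((V XOR Y) NOR (Z NAND V)) AND NOT (Y XNOR X)
De Morgan's: NOT(OR of terms) = AND of negations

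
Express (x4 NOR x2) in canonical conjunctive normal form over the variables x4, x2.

(x4 OR NOT x2) AND (NOT x4 OR x2) AND (NOT x4 OR NOT x2)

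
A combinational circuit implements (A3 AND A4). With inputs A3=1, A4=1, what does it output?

Substituting: (1 AND 1)
= 1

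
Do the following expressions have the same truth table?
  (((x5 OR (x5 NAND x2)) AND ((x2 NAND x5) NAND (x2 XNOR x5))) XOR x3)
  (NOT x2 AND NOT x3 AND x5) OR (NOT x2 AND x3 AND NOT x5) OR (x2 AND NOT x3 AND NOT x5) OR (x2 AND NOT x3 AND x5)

Yes, they are equivalent — the two output columns agree on all 8 assignments:
x2 | x3 | x5 | Expression 1 | Expression 2
------------------------------------------
0 | 0 | 0 | 0 | 0
0 | 0 | 1 | 1 | 1
0 | 1 | 0 | 1 | 1
0 | 1 | 1 | 0 | 0
1 | 0 | 0 | 1 | 1
1 | 0 | 1 | 1 | 1
1 | 1 | 0 | 0 | 0
1 | 1 | 1 | 0 | 0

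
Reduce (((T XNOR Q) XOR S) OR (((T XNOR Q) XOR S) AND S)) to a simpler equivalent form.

By absorption (E OR (E AND v) = E):
= ((T XNOR Q) XOR S)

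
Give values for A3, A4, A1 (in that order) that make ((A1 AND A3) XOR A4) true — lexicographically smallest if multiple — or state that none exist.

A3=0, A4=1, A1=0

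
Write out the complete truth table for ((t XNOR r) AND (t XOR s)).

r | t | s | Output
------------------
0 | 0 | 0 | 0
0 | 0 | 1 | 1
0 | 1 | 0 | 0
0 | 1 | 1 | 0
1 | 0 | 0 | 0
1 | 0 | 1 | 0
1 | 1 | 0 | 1
1 | 1 | 1 | 0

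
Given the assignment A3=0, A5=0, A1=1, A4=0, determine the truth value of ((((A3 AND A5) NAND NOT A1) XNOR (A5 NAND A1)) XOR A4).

Substituting: ((((0 AND 0) NAND NOT 1) XNOR (0 NAND 1)) XOR 0)
= 1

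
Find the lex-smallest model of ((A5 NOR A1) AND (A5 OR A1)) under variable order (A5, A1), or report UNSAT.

UNSATISFIABLE - no assignment makes this expression true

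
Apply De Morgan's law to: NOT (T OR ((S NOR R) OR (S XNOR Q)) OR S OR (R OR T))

NOT T AND NOT ((S NOR R) OR (S XNOR Q)) AND NOT S AND NOT (R OR T)
De Morgan's: NOT(OR of terms) = AND of negations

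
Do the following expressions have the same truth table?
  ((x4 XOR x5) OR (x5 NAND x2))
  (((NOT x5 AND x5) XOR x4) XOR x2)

No. Counterexample: with x4=0, x2=0, x5=0, Expression 1 = 1 but Expression 2 = 0.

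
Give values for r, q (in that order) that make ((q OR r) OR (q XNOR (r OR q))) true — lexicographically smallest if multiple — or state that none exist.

r=0, q=0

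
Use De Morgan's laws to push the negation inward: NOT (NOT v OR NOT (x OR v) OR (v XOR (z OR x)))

v AND (x OR v) AND NOT (v XOR (z OR x))
De Morgan's: NOT(OR of terms) = AND of negations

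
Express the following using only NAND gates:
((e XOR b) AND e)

((((e NAND (e NAND b)) NAND (b NAND (e NAND b))) NAND e) NAND (((e NAND (e NAND b)) NAND (b NAND (e NAND b))) NAND e))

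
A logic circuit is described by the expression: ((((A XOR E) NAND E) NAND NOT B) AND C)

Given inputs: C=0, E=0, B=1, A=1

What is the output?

Substituting: ((((1 XOR 0) NAND 0) NAND NOT 1) AND 0)
= 0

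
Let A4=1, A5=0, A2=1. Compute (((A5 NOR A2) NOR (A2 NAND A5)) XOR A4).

Substituting: (((0 NOR 1) NOR (1 NAND 0)) XOR 1)
= 1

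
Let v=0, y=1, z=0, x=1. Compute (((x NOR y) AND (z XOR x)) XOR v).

Substituting: (((1 NOR 1) AND (0 XOR 1)) XOR 0)
= 0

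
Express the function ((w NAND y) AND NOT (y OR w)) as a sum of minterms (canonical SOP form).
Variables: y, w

Σm(0) = (NOT y AND NOT w)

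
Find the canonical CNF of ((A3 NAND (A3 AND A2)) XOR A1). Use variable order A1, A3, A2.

(A1 OR NOT A3 OR NOT A2) AND (NOT A1 OR A3 OR A2) AND (NOT A1 OR A3 OR NOT A2) AND (NOT A1 OR NOT A3 OR A2)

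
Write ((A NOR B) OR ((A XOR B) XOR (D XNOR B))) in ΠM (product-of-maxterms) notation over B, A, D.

ΠM(2, 5, 6) = (B OR NOT A OR D) AND (NOT B OR A OR NOT D) AND (NOT B OR NOT A OR D)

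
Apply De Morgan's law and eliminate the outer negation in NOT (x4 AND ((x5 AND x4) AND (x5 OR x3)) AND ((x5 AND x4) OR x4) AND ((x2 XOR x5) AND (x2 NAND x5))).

NOT x4 OR NOT ((x5 AND x4) AND (x5 OR x3)) OR NOT ((x5 AND x4) OR x4) OR NOT ((x2 XOR x5) AND (x2 NAND x5))
De Morgan's: NOT(AND of terms) = OR of negations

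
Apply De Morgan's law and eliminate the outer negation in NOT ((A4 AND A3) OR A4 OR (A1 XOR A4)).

NOT (A4 AND A3) AND NOT A4 AND NOT (A1 XOR A4)
De Morgan's: NOT(OR of terms) = AND of negations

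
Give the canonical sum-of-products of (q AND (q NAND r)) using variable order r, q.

Σm(1) = (NOT r AND q)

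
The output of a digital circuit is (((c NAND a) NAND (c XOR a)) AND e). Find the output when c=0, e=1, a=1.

Substituting: (((0 NAND 1) NAND (0 XOR 1)) AND 1)
= 0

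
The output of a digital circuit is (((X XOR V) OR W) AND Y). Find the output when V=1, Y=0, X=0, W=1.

Substituting: (((0 XOR 1) OR 1) AND 0)
= 0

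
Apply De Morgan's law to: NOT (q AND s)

NOT q OR NOT s
De Morgan's: NOT(AND of terms) = OR of negations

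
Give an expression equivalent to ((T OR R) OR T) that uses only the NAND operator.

((((T NAND T) NAND (R NAND R)) NAND ((T NAND T) NAND (R NAND R))) NAND (T NAND T))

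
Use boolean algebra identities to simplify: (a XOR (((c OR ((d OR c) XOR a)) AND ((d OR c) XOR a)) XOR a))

By XOR self-cancellation ((E XOR v) XOR v = E) then absorption (E AND (E OR v) = E):
= ((d OR c) XOR a)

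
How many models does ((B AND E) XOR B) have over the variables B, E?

Satisfying assignments: (1,0)
Count: 1 out of 4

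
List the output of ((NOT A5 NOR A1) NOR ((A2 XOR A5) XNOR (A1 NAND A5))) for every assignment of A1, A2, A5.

A1 | A2 | A5 | Output
---------------------
0 | 0 | 0 | 1
0 | 0 | 1 | 0
0 | 1 | 0 | 0
0 | 1 | 1 | 0
1 | 0 | 0 | 1
1 | 0 | 1 | 1
1 | 1 | 0 | 0
1 | 1 | 1 | 0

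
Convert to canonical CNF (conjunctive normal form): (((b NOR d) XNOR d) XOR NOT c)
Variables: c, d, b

(c OR d OR NOT b) AND (NOT c OR d OR b) AND (NOT c OR NOT d OR b) AND (NOT c OR NOT d OR NOT b)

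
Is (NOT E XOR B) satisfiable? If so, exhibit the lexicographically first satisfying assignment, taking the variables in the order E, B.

E=0, B=0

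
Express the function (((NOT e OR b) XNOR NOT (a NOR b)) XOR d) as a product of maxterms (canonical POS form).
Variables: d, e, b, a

ΠM(0, 5, 9, 10, 11, 12, 14, 15) = (d OR e OR b OR a) AND (d OR NOT e OR b OR NOT a) AND (NOT d OR e OR b OR NOT a) AND (NOT d OR e OR NOT b OR a) AND (NOT d OR e OR NOT b OR NOT a) AND (NOT d OR NOT e OR b OR a) AND (NOT d OR NOT e OR NOT b OR a) AND (NOT d OR NOT e OR NOT b OR NOT a)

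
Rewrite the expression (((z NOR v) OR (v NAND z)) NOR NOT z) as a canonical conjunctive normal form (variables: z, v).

(z OR v) AND (z OR NOT v) AND (NOT z OR v)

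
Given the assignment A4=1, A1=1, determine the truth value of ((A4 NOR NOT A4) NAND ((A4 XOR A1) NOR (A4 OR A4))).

Substituting: ((1 NOR NOT 1) NAND ((1 XOR 1) NOR (1 OR 1)))
= 1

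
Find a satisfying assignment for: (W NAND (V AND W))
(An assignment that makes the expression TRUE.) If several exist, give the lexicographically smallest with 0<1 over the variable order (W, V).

W=0, V=0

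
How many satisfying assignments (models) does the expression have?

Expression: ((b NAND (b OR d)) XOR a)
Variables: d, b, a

Satisfying assignments: (0,0,0), (0,1,1), (1,0,0), (1,1,1)
Count: 4 out of 8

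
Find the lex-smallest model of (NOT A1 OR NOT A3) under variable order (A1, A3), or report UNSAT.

A1=0, A3=0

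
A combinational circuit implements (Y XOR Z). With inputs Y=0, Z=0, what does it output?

Substituting: (0 XOR 0)
= 0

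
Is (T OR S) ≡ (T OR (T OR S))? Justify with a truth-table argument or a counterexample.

Yes, they are equivalent — the two output columns agree on all 4 assignments:
T | S | Expression 1 | Expression 2
-----------------------------------
0 | 0 | 0 | 0
0 | 1 | 1 | 1
1 | 0 | 1 | 1
1 | 1 | 1 | 1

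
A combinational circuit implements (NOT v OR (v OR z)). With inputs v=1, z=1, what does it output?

Substituting: (NOT 1 OR (1 OR 1))
= 1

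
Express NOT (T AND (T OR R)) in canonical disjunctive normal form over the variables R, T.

(NOT R AND NOT T) OR (R AND NOT T)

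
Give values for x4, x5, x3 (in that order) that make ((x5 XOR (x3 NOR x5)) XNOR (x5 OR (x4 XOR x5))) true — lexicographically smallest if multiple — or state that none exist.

x4=0, x5=0, x3=1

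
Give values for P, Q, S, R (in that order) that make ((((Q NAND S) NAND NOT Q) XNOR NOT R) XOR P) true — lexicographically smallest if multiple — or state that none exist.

P=0, Q=0, S=0, R=1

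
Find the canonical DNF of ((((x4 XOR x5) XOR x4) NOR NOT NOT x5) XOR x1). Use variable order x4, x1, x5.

(NOT x4 AND NOT x1 AND NOT x5) OR (NOT x4 AND x1 AND x5) OR (x4 AND NOT x1 AND NOT x5) OR (x4 AND x1 AND x5)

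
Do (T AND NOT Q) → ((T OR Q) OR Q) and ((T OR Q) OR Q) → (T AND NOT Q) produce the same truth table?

No, Converse is not equivalent to original (counterexample: Q=1, T=0)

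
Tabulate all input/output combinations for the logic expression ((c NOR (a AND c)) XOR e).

e | c | a | Output
------------------
0 | 0 | 0 | 1
0 | 0 | 1 | 1
0 | 1 | 0 | 0
0 | 1 | 1 | 0
1 | 0 | 0 | 0
1 | 0 | 1 | 0
1 | 1 | 0 | 1
1 | 1 | 1 | 1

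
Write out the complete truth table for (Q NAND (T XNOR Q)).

Q | T | Output
--------------
0 | 0 | 1
0 | 1 | 1
1 | 0 | 1
1 | 1 | 0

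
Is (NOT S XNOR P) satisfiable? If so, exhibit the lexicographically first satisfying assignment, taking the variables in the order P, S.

P=0, S=1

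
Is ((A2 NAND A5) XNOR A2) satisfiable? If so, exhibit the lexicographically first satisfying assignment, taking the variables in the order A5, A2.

A5=0, A2=1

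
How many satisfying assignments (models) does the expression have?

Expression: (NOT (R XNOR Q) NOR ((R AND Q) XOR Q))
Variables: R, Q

Satisfying assignments: (0,0), (1,1)
Count: 2 out of 4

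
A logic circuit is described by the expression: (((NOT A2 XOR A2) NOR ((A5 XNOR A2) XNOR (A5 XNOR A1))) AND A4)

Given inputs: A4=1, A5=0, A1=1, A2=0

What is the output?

Substituting: (((NOT 0 XOR 0) NOR ((0 XNOR 0) XNOR (0 XNOR 1))) AND 1)
= 0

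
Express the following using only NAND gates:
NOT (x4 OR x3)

(((x4 NAND x4) NAND (x3 NAND x3)) NAND ((x4 NAND x4) NAND (x3 NAND x3)))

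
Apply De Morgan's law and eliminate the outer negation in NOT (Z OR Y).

NOT Z AND NOT Y
De Morgan's: NOT(OR of terms) = AND of negations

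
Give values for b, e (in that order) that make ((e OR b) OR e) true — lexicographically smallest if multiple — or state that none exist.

b=0, e=1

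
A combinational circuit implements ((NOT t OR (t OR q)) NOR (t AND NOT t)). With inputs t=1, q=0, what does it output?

Substituting: ((NOT 1 OR (1 OR 0)) NOR (1 AND NOT 1))
= 0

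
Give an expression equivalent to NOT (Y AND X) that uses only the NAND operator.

(((Y NAND X) NAND (Y NAND X)) NAND ((Y NAND X) NAND (Y NAND X)))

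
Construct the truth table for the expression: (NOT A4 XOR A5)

A4 | A5 | Output
----------------
0 | 0 | 1
0 | 1 | 0
1 | 0 | 0
1 | 1 | 1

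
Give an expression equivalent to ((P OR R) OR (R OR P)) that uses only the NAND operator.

((((P NAND P) NAND (R NAND R)) NAND ((P NAND P) NAND (R NAND R))) NAND (((R NAND R) NAND (P NAND P)) NAND ((R NAND R) NAND (P NAND P))))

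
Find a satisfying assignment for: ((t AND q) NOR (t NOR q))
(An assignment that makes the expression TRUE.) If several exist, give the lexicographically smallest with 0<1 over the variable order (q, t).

q=0, t=1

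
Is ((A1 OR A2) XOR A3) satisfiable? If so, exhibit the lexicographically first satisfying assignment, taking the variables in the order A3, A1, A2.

A3=0, A1=0, A2=1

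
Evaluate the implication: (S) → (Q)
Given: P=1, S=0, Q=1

Antecedent (S) = 0; consequent (Q) = 1.
0 → 1 = 1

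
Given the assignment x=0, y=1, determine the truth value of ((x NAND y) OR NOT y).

Substituting: ((0 NAND 1) OR NOT 1)
= 1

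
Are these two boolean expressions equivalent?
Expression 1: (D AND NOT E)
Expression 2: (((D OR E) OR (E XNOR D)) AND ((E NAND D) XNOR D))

Yes, they are equivalent — the two output columns agree on all 4 assignments:
D | E | Expression 1 | Expression 2
-----------------------------------
0 | 0 | 0 | 0
0 | 1 | 0 | 0
1 | 0 | 1 | 1
1 | 1 | 0 | 0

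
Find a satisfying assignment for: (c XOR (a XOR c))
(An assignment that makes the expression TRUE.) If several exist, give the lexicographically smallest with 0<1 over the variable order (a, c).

a=1, c=0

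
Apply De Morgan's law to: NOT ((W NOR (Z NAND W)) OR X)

NOT (W NOR (Z NAND W)) AND NOT X
De Morgan's: NOT(OR of terms) = AND of negations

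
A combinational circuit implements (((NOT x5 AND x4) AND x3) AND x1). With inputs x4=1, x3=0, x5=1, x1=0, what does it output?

Substituting: (((NOT 1 AND 1) AND 0) AND 0)
= 0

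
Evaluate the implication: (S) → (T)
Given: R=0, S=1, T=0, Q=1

Antecedent (S) = 1; consequent (T) = 0.
1 → 0 = 0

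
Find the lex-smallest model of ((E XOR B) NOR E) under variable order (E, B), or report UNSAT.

E=0, B=0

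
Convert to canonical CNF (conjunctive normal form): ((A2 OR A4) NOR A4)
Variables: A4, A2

(A4 OR NOT A2) AND (NOT A4 OR A2) AND (NOT A4 OR NOT A2)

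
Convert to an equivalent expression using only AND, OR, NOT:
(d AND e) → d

NOT (d AND e) OR d
(Implication elimination: A → B = NOT A OR B)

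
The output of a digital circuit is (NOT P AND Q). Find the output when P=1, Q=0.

Substituting: (NOT 1 AND 0)
= 0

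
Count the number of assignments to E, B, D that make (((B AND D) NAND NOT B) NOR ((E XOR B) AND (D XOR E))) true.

No assignment satisfies the expression.
Count: 0 out of 8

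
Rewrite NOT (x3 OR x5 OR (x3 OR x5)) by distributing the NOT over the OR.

NOT x3 AND NOT x5 AND NOT (x3 OR x5)
De Morgan's: NOT(OR of terms) = AND of negations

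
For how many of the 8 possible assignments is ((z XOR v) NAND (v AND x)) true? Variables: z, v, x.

Satisfying assignments: (0,0,0), (0,0,1), (0,1,0), (1,0,0), (1,0,1), (1,1,0), (1,1,1)
Count: 7 out of 8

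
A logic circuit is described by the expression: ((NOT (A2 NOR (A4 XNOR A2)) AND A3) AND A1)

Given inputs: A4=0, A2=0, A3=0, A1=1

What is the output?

Substituting: ((NOT (0 NOR (0 XNOR 0)) AND 0) AND 1)
= 0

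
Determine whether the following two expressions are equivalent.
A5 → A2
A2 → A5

No, Converse is not equivalent to original (counterexample: A5=0, A4=0, A2=1)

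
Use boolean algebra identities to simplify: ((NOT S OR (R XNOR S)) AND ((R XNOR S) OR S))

By distribution ((E OR v) AND (E OR NOT v) = E):
= (R XNOR S)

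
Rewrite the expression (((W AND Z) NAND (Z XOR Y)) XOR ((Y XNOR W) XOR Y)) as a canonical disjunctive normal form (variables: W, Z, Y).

(W AND NOT Z AND NOT Y) OR (W AND NOT Z AND Y) OR (W AND Z AND Y)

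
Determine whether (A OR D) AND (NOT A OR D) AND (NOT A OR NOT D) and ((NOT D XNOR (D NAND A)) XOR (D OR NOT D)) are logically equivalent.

Yes, they are equivalent — the two output columns agree on all 4 assignments:
A | D | Expression 1 | Expression 2
-----------------------------------
0 | 0 | 0 | 0
0 | 1 | 1 | 1
1 | 0 | 0 | 0
1 | 1 | 0 | 0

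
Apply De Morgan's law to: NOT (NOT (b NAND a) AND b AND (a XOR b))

(b NAND a) OR NOT b OR NOT (a XOR b)
De Morgan's: NOT(AND of terms) = OR of negations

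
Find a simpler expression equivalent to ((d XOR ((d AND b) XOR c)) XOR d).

By XOR self-cancellation ((E XOR v) XOR v = E):
= ((d AND b) XOR c)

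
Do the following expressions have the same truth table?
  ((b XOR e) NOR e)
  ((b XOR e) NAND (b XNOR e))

No. Counterexample: with e=0, b=1, Expression 1 = 0 but Expression 2 = 1.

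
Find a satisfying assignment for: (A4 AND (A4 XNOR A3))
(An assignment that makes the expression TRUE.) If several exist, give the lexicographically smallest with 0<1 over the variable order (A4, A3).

A4=1, A3=1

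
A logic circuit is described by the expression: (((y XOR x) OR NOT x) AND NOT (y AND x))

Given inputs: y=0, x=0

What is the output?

Substituting: (((0 XOR 0) OR NOT 0) AND NOT (0 AND 0))
= 1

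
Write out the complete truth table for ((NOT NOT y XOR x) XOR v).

y | x | v | Output
------------------
0 | 0 | 0 | 0
0 | 0 | 1 | 1
0 | 1 | 0 | 1
0 | 1 | 1 | 0
1 | 0 | 0 | 1
1 | 0 | 1 | 0
1 | 1 | 0 | 0
1 | 1 | 1 | 1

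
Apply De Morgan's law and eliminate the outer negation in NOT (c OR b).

NOT c AND NOT b
De Morgan's: NOT(OR of terms) = AND of negations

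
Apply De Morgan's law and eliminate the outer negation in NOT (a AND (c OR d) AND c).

NOT a OR NOT (c OR d) OR NOT c
De Morgan's: NOT(AND of terms) = OR of negations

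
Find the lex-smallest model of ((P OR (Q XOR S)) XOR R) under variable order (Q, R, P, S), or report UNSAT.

Q=0, R=0, P=0, S=1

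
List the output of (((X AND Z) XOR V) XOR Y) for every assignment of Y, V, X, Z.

Y | V | X | Z | Output
----------------------
0 | 0 | 0 | 0 | 0
0 | 0 | 0 | 1 | 0
0 | 0 | 1 | 0 | 0
0 | 0 | 1 | 1 | 1
0 | 1 | 0 | 0 | 1
0 | 1 | 0 | 1 | 1
0 | 1 | 1 | 0 | 1
0 | 1 | 1 | 1 | 0
1 | 0 | 0 | 0 | 1
1 | 0 | 0 | 1 | 1
1 | 0 | 1 | 0 | 1
1 | 0 | 1 | 1 | 0
1 | 1 | 0 | 0 | 0
1 | 1 | 0 | 1 | 0
1 | 1 | 1 | 0 | 0
1 | 1 | 1 | 1 | 1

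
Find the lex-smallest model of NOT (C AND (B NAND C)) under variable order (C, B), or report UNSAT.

C=0, B=0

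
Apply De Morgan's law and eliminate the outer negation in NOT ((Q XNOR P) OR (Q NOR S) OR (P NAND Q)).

NOT (Q XNOR P) AND NOT (Q NOR S) AND NOT (P NAND Q)
De Morgan's: NOT(OR of terms) = AND of negations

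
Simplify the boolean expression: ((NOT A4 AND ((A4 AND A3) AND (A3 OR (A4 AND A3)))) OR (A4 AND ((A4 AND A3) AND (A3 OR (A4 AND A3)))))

By distribution ((E AND v) OR (E AND NOT v) = E) then absorption (E AND (E OR v) = E):
= (A4 AND A3)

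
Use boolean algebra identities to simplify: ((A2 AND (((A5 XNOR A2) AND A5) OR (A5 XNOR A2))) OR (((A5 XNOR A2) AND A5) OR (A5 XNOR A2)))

By absorption (E OR (E AND v) = E) then absorption (E OR (E AND v) = E):
= (A5 XNOR A2)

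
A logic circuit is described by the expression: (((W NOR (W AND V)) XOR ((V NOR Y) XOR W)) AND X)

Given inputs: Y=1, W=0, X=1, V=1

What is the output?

Substituting: (((0 NOR (0 AND 1)) XOR ((1 NOR 1) XOR 0)) AND 1)
= 1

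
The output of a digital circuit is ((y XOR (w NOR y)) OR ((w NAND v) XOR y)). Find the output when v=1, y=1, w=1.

Substituting: ((1 XOR (1 NOR 1)) OR ((1 NAND 1) XOR 1))
= 1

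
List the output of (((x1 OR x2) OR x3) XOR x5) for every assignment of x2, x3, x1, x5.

x2 | x3 | x1 | x5 | Output
--------------------------
0 | 0 | 0 | 0 | 0
0 | 0 | 0 | 1 | 1
0 | 0 | 1 | 0 | 1
0 | 0 | 1 | 1 | 0
0 | 1 | 0 | 0 | 1
0 | 1 | 0 | 1 | 0
0 | 1 | 1 | 0 | 1
0 | 1 | 1 | 1 | 0
1 | 0 | 0 | 0 | 1
1 | 0 | 0 | 1 | 0
1 | 0 | 1 | 0 | 1
1 | 0 | 1 | 1 | 0
1 | 1 | 0 | 0 | 1
1 | 1 | 0 | 1 | 0
1 | 1 | 1 | 0 | 1
1 | 1 | 1 | 1 | 0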